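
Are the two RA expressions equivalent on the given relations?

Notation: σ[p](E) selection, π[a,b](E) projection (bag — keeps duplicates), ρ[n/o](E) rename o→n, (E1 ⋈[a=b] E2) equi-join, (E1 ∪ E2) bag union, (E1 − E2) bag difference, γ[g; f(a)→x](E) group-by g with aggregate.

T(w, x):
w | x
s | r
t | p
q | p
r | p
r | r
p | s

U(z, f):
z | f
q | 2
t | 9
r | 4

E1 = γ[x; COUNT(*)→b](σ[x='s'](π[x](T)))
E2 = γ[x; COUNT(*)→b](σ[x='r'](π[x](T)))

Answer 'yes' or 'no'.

E1 row counts bottom-up:
  T → 6
  π[x](T) → 6
  σ[x='s'](π[x](T)) → 1
  γ[x; COUNT(*)→b](σ[x='s'](π[x](T))) → 1
E2 row counts bottom-up:
  T → 6
  π[x](T) → 6
  σ[x='r'](π[x](T)) → 2
  γ[x; COUNT(*)→b](σ[x='r'](π[x](T))) → 1

E1 result:
x | b
s | 1
E2 result:
x | b
r | 2
Witness: ('r', 2) appears 0× in E1 but 1× in E2.

no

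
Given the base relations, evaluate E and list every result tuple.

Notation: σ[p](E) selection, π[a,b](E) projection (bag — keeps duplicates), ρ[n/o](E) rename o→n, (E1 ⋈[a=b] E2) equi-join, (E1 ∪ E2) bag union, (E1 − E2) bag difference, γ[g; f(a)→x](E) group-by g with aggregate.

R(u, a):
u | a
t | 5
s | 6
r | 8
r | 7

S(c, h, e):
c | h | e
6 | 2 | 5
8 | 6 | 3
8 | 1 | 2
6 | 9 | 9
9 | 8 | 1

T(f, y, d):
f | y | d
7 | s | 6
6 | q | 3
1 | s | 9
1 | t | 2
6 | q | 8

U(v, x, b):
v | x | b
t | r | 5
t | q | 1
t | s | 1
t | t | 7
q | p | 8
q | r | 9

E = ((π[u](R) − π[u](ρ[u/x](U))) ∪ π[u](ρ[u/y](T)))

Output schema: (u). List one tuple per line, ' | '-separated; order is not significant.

Stepwise |·|:
  R → 4
  π[u](R) → 4
  U → 6
  ρ[u/x](U) → 6
  π[u](ρ[u/x](U)) → 6
  (π[u](R) − π[u](ρ[u/x](U))) → 0
  T → 5
  ρ[u/y](T) → 5
  π[u](ρ[u/y](T)) → 5
  ((π[u](R) − π[u](ρ[u/x](U))) ∪ π[u](ρ[u/y](T))) → 5

== RESULT ==
u
q
q
s
s
t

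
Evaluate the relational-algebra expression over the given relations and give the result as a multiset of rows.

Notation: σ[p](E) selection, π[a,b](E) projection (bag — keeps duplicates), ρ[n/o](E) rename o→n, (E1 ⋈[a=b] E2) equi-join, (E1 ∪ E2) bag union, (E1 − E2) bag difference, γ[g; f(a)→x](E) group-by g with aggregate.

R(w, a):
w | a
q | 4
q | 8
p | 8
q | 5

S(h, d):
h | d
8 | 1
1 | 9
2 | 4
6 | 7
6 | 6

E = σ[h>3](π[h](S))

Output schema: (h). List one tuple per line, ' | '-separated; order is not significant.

Subexpression sizes:
  S → 5
  π[h](S) → 5
  σ[h>3](π[h](S)) → 3

== RESULT ==
h
6
6
8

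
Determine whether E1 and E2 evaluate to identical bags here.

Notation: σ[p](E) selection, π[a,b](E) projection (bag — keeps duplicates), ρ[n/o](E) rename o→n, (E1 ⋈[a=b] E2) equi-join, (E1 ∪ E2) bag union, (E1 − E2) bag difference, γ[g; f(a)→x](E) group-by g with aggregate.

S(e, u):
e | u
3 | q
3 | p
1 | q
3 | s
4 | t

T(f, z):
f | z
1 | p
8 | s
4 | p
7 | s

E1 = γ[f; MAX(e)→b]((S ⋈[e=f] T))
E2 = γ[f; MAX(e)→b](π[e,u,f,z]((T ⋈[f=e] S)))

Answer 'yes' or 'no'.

E1 per-node cardinality:
  S → 5
  T → 4
  (S ⋈[e=f] T) → 2
  γ[f; MAX(e)→b]((S ⋈[e=f] T)) → 2
E2 per-node cardinality:
  T → 4
  S → 5
  (T ⋈[f=e] S) → 2
  π[e,u,f,z]((T ⋈[f=e] S)) → 2
  γ[f; MAX(e)→b](π[e,u,f,z]((T ⋈[f=e] S))) → 2

E1 and E2 produce the same multiset:
f | b
1 | 1
4 | 4

yes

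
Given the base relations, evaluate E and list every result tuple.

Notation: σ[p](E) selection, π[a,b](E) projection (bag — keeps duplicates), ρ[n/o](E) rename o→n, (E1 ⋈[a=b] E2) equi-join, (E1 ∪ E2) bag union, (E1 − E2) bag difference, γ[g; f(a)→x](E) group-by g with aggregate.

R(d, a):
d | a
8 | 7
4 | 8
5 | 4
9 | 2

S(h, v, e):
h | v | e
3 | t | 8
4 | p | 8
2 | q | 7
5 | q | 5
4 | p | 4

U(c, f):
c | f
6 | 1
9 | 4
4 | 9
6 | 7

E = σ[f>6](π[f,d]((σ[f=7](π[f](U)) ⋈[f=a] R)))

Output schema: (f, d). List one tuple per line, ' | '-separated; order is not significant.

Per-node cardinality:
  U → 4
  π[f](U) → 4
  σ[f=7](π[f](U)) → 1
  R → 4
  (σ[f=7](π[f](U)) ⋈[f=a] R) → 1
  π[f,d]((σ[f=7](π[f](U)) ⋈[f=a] R)) → 1
  σ[f>6](π[f,d]((σ[f=7](π[f](U)) ⋈[f=a] R))) → 1

== RESULT ==
f | d
7 | 8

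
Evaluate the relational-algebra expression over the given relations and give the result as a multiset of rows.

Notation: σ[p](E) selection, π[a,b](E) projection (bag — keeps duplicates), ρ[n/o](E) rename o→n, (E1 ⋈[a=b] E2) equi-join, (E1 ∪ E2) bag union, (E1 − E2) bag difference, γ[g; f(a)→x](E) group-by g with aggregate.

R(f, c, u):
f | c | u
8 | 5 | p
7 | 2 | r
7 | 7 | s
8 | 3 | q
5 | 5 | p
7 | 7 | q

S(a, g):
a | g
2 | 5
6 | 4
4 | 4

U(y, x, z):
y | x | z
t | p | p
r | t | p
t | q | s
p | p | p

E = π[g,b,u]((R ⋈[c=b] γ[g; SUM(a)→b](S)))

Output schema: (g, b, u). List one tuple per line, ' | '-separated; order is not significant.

Per-node cardinality:
  R → 6
  S → 3
  γ[g; SUM(a)→b](S) → 2
  (R ⋈[c=b] γ[g; SUM(a)→b](S)) → 1
  π[g,b,u]((R ⋈[c=b] γ[g; SUM(a)→b](S))) → 1

== RESULT ==
g | b | u
5 | 2 | r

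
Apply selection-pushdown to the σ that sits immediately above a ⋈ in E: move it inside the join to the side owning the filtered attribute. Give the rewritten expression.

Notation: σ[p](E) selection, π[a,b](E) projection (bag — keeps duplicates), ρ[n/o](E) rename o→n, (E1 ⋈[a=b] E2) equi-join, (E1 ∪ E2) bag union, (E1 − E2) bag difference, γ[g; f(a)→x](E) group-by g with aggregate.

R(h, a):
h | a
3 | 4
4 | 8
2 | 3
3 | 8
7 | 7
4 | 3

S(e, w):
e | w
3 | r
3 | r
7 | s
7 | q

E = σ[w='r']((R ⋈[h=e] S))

σ filters on w, owned by the right side.
E' = (R ⋈[h=e] σ[w='r'](S))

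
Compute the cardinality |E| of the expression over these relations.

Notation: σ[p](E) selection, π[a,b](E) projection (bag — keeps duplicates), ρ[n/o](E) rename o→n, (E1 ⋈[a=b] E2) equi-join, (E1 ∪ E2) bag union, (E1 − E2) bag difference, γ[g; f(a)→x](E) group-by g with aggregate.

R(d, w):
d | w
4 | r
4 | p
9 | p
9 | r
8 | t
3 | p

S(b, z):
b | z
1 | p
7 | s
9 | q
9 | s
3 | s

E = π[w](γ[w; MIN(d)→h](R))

Per-node cardinality:
  R → 6
  γ[w; MIN(d)→h](R) → 3
  π[w](γ[w; MIN(d)→h](R)) → 3

|E| = 3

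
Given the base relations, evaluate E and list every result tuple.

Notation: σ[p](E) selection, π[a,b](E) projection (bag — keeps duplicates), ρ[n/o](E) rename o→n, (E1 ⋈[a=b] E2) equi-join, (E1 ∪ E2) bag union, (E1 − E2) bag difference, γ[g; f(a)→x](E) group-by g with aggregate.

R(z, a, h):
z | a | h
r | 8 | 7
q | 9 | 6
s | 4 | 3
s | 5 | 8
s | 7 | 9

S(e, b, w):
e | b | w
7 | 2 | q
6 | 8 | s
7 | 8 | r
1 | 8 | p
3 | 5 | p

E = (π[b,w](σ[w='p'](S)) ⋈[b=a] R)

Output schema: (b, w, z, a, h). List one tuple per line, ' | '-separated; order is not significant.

Subexpression sizes:
  S → 5
  σ[w='p'](S) → 2
  π[b,w](σ[w='p'](S)) → 2
  R → 5
  (π[b,w](σ[w='p'](S)) ⋈[b=a] R) → 2

== RESULT ==
b | w | z | a | h
5 | p | s | 5 | 8
8 | p | r | 8 | 7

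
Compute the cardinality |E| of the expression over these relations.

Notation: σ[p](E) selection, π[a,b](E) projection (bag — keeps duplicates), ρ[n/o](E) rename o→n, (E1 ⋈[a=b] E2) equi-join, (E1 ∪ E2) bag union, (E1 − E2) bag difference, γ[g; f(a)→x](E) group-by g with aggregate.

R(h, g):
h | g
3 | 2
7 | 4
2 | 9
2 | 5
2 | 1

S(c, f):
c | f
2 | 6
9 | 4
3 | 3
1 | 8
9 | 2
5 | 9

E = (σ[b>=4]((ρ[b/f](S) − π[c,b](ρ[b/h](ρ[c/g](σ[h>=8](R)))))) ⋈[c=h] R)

Per-node cardinality:
  S → 6
  ρ[b/f](S) → 6
  R → 5
  σ[h>=8](R) → 0
  ρ[c/g](σ[h>=8](R)) → 0
  ρ[b/h](ρ[c/g](σ[h>=8](R))) → 0
  π[c,b](ρ[b/h](ρ[c/g](σ[h>=8](R)))) → 0
  (ρ[b/f](S) − π[c,b](ρ[b/h](ρ[c/g](σ[h>=8](R))))) → 6
  σ[b>=4]((ρ[b/f](S) − π[c,b](ρ[b/h](ρ[c/g](σ[h>=8](R)))))) → 4
  R → 5
  (σ[b>=4]((ρ[b/f](S) − π[c,b](ρ[b/h](ρ[c/g](σ[h>=8](R)))))) ⋈[c=h] R) → 3

|E| = 3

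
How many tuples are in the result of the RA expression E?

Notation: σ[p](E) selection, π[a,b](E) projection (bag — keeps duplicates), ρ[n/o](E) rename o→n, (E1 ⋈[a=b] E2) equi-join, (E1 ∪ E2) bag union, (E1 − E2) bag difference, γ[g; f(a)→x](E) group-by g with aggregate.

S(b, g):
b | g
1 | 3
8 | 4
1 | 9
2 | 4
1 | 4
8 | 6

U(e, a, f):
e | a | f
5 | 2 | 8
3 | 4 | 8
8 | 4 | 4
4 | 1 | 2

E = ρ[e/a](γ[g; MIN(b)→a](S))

Per-node cardinality:
  S → 6
  γ[g; MIN(b)→a](S) → 4
  ρ[e/a](γ[g; MIN(b)→a](S)) → 4

|E| = 4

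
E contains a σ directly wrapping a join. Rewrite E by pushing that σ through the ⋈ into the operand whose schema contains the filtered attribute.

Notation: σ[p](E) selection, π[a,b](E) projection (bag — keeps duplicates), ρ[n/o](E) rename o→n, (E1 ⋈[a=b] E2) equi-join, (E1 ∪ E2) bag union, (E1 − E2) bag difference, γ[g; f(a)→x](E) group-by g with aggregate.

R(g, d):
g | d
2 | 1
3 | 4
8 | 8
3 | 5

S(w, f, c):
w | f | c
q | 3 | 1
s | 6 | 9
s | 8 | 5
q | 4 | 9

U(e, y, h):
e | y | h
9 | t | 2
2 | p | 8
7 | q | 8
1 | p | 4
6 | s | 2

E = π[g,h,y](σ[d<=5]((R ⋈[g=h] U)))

σ filters on d, owned by the left side.
E' = π[g,h,y]((σ[d<=5](R) ⋈[g=h] U))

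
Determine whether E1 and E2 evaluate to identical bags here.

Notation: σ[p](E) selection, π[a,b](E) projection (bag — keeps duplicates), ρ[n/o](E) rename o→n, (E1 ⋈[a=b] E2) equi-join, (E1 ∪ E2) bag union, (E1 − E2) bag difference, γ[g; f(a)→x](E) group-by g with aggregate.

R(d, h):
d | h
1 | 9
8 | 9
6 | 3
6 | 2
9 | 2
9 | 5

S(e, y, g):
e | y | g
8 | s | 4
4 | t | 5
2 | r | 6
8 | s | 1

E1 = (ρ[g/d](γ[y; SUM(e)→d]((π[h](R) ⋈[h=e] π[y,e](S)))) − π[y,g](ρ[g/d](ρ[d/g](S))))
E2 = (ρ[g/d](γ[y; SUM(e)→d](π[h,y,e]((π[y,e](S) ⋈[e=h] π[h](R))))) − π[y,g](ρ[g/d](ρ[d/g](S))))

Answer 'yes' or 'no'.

E1 subexpression sizes:
  R → 6
  π[h](R) → 6
  S → 4
  π[y,e](S) → 4
  (π[h](R) ⋈[h=e] π[y,e](S)) → 2
  γ[y; SUM(e)→d]((π[h](R) ⋈[h=e] π[y,e](S))) → 1
  ρ[g/d](γ[y; SUM(e)→d]((π[h](R) ⋈[h=e] π[y,e](S)))) → 1
  S → 4
  ρ[d/g](S) → 4
  ρ[g/d](ρ[d/g](S)) → 4
  π[y,g](ρ[g/d](ρ[d/g](S))) → 4
  (ρ[g/d](γ[y; SUM(e)→d]((π[h](R) ⋈[h=e] π[y,e](S)))) − π[y,g](ρ[g/d](ρ[d/g](S)))) → 1
E2 subexpression sizes:
  S → 4
  π[y,e](S) → 4
  R → 6
  π[h](R) → 6
  (π[y,e](S) ⋈[e=h] π[h](R)) → 2
  π[h,y,e]((π[y,e](S) ⋈[e=h] π[h](R))) → 2
  γ[y; SUM(e)→d](π[h,y,e]((π[y,e](S) ⋈[e=h] π[h](R)))) → 1
  ρ[g/d](γ[y; SUM(e)→d](π[h,y,e]((π[y,e](S) ⋈[e=h] π[h](R))))) → 1
  S → 4
  ρ[d/g](S) → 4
  ρ[g/d](ρ[d/g](S)) → 4
  π[y,g](ρ[g/d](ρ[d/g](S))) → 4
  (ρ[g/d](γ[y; SUM(e)→d](π[h,y,e]((π[y,e](S) ⋈[e=h] π[h](R))))) − π[y,g](ρ[g/d](ρ[d/g](S)))) → 1

E1 and E2 produce the same multiset:
y | g
r | 4

yes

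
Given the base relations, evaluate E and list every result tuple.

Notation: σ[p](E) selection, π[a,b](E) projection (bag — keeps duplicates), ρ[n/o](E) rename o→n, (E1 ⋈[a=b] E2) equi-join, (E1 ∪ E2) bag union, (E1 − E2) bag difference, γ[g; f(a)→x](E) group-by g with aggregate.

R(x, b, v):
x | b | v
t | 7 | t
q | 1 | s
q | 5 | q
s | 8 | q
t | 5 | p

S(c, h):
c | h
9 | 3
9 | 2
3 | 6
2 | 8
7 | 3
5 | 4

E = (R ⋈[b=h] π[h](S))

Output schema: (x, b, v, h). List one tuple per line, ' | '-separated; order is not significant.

Stepwise |·|:
  R → 5
  S → 6
  π[h](S) → 6
  (R ⋈[b=h] π[h](S)) → 1

== RESULT ==
x | b | v | h
s | 8 | q | 8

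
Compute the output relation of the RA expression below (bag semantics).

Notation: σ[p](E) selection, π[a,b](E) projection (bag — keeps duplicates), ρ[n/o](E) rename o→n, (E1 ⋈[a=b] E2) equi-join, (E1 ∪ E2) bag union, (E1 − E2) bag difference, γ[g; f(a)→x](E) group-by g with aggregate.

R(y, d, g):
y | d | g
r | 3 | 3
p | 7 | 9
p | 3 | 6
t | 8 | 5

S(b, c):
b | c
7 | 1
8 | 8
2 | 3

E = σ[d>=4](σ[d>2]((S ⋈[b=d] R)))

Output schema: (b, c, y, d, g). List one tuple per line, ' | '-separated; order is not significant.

Per-node cardinality:
  S → 3
  R → 4
  (S ⋈[b=d] R) → 2
  σ[d>2]((S ⋈[b=d] R)) → 2
  σ[d>=4](σ[d>2]((S ⋈[b=d] R))) → 2

== RESULT ==
b | c | y | d | g
7 | 1 | p | 7 | 9
8 | 8 | t | 8 | 5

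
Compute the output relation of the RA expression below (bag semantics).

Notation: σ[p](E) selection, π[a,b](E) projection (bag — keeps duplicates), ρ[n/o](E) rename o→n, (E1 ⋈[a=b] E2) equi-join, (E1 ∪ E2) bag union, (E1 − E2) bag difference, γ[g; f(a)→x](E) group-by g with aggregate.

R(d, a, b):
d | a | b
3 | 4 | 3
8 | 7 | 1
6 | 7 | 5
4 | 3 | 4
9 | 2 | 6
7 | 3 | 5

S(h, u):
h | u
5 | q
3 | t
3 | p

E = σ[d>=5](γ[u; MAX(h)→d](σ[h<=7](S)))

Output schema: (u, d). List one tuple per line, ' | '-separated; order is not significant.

Stepwise |·|:
  S → 3
  σ[h<=7](S) → 3
  γ[u; MAX(h)→d](σ[h<=7](S)) → 3
  σ[d>=5](γ[u; MAX(h)→d](σ[h<=7](S))) → 1

== RESULT ==
u | d
q | 5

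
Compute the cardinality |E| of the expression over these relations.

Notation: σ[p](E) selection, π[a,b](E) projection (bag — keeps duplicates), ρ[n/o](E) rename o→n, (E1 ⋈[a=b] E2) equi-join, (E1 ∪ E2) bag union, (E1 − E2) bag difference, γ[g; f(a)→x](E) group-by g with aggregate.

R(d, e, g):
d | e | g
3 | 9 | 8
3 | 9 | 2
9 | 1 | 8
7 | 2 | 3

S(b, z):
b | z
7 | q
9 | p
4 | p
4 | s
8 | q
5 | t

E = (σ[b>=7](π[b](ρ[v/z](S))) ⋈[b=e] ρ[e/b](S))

Per-node cardinality:
  S → 6
  ρ[v/z](S) → 6
  π[b](ρ[v/z](S)) → 6
  σ[b>=7](π[b](ρ[v/z](S))) → 3
  S → 6
  ρ[e/b](S) → 6
  (σ[b>=7](π[b](ρ[v/z](S))) ⋈[b=e] ρ[e/b](S)) → 3

|E| = 3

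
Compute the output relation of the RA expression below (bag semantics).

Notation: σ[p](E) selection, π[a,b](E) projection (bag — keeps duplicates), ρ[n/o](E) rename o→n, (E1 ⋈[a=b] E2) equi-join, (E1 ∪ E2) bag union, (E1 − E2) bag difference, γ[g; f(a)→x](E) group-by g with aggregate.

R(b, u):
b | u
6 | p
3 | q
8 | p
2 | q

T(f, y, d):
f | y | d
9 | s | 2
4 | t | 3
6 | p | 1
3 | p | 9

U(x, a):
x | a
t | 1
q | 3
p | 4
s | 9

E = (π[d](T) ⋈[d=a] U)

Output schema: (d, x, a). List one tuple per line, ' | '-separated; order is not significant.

Subexpression sizes:
  T → 4
  π[d](T) → 4
  U → 4
  (π[d](T) ⋈[d=a] U) → 3

== RESULT ==
d | x | a
1 | t | 1
3 | q | 3
9 | s | 9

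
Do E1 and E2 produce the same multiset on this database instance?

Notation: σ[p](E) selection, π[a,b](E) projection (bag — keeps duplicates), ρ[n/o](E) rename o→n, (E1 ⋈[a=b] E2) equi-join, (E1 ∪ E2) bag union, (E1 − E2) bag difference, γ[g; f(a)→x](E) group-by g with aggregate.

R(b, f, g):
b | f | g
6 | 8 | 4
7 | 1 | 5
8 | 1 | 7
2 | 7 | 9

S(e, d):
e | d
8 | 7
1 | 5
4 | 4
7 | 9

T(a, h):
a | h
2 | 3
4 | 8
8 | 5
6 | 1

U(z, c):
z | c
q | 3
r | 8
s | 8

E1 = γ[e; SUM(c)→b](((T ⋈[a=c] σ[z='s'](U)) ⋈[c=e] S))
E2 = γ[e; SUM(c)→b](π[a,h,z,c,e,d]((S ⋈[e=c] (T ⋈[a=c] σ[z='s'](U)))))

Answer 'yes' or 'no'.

E1 row counts bottom-up:
  T → 4
  U → 3
  σ[z='s'](U) → 1
  (T ⋈[a=c] σ[z='s'](U)) → 1
  S → 4
  ((T ⋈[a=c] σ[z='s'](U)) ⋈[c=e] S) → 1
  γ[e; SUM(c)→b](((T ⋈[a=c] σ[z='s'](U)) ⋈[c=e] S)) → 1
E2 row counts bottom-up:
  S → 4
  T → 4
  U → 3
  σ[z='s'](U) → 1
  (T ⋈[a=c] σ[z='s'](U)) → 1
  (S ⋈[e=c] (T ⋈[a=c] σ[z='s'](U))) → 1
  π[a,h,z,c,e,d]((S ⋈[e=c] (T ⋈[a=c] σ[z='s'](U)))) → 1
  γ[e; SUM(c)→b](π[a,h,z,c,e,d]((S ⋈[e=c] (T ⋈[a=c] σ[z='s'](U))))) → 1

E1 and E2 produce the same multiset:
e | b
8 | 8

yes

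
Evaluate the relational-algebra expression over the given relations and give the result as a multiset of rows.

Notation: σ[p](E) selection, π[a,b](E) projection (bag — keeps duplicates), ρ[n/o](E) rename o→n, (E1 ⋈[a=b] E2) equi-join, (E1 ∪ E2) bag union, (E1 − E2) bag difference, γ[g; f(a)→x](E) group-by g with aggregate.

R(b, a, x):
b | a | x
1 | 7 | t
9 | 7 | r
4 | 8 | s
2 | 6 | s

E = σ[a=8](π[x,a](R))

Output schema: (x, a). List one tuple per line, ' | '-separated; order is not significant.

Stepwise |·|:
  R → 4
  π[x,a](R) → 4
  σ[a=8](π[x,a](R)) → 1

== RESULT ==
x | a
s | 8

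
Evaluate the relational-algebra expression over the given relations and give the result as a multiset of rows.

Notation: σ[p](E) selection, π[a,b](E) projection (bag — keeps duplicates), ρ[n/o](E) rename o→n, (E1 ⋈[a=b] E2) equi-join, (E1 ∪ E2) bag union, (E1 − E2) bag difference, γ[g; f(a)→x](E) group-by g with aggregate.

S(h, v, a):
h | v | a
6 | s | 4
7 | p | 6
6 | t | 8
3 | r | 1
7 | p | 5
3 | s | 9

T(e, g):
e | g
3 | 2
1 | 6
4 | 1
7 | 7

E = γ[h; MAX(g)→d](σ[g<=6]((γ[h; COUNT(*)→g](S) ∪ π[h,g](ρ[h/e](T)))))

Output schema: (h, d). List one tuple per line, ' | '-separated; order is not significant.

Row counts bottom-up:
  S → 6
  γ[h; COUNT(*)→g](S) → 3
  T → 4
  ρ[h/e](T) → 4
  π[h,g](ρ[h/e](T)) → 4
  (γ[h; COUNT(*)→g](S) ∪ π[h,g](ρ[h/e](T))) → 7
  σ[g<=6]((γ[h; COUNT(*)→g](S) ∪ π[h,g](ρ[h/e](T)))) → 6
  γ[h; MAX(g)→d](σ[g<=6]((γ[h; COUNT(*)→g](S) ∪ π[h,g](ρ[h/e](T))))) → 5

== RESULT ==
h | d
1 | 6
3 | 2
4 | 1
6 | 2
7 | 2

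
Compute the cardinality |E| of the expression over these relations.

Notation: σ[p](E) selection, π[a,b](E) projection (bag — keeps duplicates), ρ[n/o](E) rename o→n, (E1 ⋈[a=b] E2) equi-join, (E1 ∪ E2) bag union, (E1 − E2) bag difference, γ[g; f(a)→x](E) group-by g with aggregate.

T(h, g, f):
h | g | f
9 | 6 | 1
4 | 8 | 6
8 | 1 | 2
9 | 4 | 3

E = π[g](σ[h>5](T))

Stepwise |·|:
  T → 4
  σ[h>5](T) → 3
  π[g](σ[h>5](T)) → 3

|E| = 3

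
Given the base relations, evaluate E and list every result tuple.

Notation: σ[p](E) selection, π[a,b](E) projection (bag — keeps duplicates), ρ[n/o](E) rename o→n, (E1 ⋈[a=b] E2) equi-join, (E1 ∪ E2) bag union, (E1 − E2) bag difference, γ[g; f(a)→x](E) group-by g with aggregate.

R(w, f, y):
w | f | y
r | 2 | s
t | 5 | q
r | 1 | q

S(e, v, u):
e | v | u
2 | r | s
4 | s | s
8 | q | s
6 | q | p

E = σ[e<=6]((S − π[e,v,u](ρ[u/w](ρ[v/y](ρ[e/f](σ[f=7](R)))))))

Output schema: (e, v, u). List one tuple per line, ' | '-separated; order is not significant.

Stepwise |·|:
  S → 4
  R → 3
  σ[f=7](R) → 0
  ρ[e/f](σ[f=7](R)) → 0
  ρ[v/y](ρ[e/f](σ[f=7](R))) → 0
  ρ[u/w](ρ[v/y](ρ[e/f](σ[f=7](R)))) → 0
  π[e,v,u](ρ[u/w](ρ[v/y](ρ[e/f](σ[f=7](R))))) → 0
  (S − π[e,v,u](ρ[u/w](ρ[v/y](ρ[e/f](σ[f=7](R)))))) → 4
  σ[e<=6]((S − π[e,v,u](ρ[u/w](ρ[v/y](ρ[e/f](σ[f=7](R))))))) → 3

== RESULT ==
e | v | u
2 | r | s
4 | s | s
6 | q | p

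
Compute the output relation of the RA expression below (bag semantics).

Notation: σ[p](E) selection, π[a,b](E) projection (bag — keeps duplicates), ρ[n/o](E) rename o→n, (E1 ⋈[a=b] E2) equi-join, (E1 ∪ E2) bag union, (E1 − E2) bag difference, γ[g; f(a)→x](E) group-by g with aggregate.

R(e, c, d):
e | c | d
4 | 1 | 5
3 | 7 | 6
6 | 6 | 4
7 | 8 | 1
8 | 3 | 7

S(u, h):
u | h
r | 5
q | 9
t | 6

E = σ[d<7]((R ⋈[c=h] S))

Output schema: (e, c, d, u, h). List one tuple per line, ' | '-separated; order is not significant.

Row counts bottom-up:
  R → 5
  S → 3
  (R ⋈[c=h] S) → 1
  σ[d<7]((R ⋈[c=h] S)) → 1

== RESULT ==
e | c | d | u | h
6 | 6 | 4 | t | 6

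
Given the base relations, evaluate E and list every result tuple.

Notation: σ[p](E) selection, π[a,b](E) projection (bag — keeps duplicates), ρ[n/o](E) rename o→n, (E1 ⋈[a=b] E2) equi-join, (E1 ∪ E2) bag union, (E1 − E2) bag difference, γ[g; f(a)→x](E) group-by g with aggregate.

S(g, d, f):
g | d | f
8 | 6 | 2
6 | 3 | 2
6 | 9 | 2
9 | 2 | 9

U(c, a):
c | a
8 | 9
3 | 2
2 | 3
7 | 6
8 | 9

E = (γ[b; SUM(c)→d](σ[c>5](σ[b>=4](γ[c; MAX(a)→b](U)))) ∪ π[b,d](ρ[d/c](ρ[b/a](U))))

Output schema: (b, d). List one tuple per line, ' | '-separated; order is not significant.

Row counts bottom-up:
  U → 5
  γ[c; MAX(a)→b](U) → 4
  σ[b>=4](γ[c; MAX(a)→b](U)) → 2
  σ[c>5](σ[b>=4](γ[c; MAX(a)→b](U))) → 2
  γ[b; SUM(c)→d](σ[c>5](σ[b>=4](γ[c; MAX(a)→b](U)))) → 2
  U → 5
  ρ[b/a](U) → 5
  ρ[d/c](ρ[b/a](U)) → 5
  π[b,d](ρ[d/c](ρ[b/a](U))) → 5
  (γ[b; SUM(c)→d](σ[c>5](σ[b>=4](γ[c; MAX(a)→b](U)))) ∪ π[b,d](ρ[d/c](ρ[b/a](U)))) → 7

== RESULT ==
b | d
2 | 3
3 | 2
6 | 7
6 | 7
9 | 8
9 | 8
9 | 8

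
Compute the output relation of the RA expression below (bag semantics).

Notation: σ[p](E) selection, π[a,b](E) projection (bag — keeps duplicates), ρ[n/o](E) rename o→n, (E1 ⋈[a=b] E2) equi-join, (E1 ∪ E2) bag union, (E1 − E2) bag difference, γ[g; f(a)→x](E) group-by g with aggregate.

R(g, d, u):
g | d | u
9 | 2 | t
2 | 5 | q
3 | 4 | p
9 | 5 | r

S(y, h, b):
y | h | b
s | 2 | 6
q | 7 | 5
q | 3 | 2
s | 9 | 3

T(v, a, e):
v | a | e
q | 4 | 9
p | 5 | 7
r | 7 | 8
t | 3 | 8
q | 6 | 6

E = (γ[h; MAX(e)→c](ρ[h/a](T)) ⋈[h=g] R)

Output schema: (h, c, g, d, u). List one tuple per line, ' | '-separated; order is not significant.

Row counts bottom-up:
  T → 5
  ρ[h/a](T) → 5
  γ[h; MAX(e)→c](ρ[h/a](T)) → 5
  R → 4
  (γ[h; MAX(e)→c](ρ[h/a](T)) ⋈[h=g] R) → 1

== RESULT ==
h | c | g | d | u
3 | 8 | 3 | 4 | p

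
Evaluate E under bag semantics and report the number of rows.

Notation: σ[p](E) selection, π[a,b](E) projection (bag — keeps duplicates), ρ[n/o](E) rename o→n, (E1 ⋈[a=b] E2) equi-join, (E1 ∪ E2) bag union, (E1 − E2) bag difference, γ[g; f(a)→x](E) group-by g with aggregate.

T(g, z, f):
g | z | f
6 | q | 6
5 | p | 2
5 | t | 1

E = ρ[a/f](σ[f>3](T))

Per-node cardinality:
  T → 3
  σ[f>3](T) → 1
  ρ[a/f](σ[f>3](T)) → 1

|E| = 1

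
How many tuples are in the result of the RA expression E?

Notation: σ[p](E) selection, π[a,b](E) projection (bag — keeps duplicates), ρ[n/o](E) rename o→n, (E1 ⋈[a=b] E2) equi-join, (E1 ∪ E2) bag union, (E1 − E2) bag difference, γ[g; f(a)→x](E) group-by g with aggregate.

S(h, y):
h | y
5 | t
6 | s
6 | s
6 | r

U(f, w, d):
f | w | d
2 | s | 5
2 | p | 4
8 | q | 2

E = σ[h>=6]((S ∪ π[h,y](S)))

Per-node cardinality:
  S → 4
  S → 4
  π[h,y](S) → 4
  (S ∪ π[h,y](S)) → 8
  σ[h>=6]((S ∪ π[h,y](S))) → 6

|E| = 6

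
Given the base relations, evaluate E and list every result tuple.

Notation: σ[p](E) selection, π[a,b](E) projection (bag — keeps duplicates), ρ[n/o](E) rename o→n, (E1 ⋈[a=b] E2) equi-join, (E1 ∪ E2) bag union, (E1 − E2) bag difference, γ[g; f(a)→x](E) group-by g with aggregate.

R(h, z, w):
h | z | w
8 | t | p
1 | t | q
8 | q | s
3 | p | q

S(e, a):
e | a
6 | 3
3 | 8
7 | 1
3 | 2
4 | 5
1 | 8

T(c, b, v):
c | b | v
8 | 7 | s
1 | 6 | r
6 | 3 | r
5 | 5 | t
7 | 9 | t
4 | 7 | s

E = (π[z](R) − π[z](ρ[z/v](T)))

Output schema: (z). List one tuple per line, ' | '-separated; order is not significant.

Stepwise |·|:
  R → 4
  π[z](R) → 4
  T → 6
  ρ[z/v](T) → 6
  π[z](ρ[z/v](T)) → 6
  (π[z](R) − π[z](ρ[z/v](T))) → 2

== RESULT ==
z
p
q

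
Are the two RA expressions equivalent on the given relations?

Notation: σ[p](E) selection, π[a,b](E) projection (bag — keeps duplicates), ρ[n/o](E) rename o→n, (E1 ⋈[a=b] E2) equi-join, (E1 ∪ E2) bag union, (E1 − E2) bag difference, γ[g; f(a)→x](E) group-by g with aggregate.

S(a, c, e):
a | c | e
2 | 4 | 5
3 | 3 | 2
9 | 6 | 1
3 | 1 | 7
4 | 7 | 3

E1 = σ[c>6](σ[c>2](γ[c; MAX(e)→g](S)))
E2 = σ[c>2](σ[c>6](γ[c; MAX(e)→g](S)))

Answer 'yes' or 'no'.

E1 row counts bottom-up:
  S → 5
  γ[c; MAX(e)→g](S) → 5
  σ[c>2](γ[c; MAX(e)→g](S)) → 4
  σ[c>6](σ[c>2](γ[c; MAX(e)→g](S))) → 1
E2 row counts bottom-up:
  S → 5
  γ[c; MAX(e)→g](S) → 5
  σ[c>6](γ[c; MAX(e)→g](S)) → 1
  σ[c>2](σ[c>6](γ[c; MAX(e)→g](S))) → 1

E1 and E2 produce the same multiset:
c | g
7 | 3

yes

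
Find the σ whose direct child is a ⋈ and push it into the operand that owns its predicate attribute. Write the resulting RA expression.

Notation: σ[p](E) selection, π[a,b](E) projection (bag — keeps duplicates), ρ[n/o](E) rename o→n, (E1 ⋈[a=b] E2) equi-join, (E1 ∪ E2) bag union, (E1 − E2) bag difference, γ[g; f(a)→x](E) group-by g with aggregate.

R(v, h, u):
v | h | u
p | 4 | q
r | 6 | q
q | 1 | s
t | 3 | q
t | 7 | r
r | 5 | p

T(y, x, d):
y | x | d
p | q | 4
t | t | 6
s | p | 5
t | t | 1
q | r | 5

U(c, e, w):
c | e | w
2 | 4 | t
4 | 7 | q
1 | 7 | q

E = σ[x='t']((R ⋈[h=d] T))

σ filters on x, owned by the right side.
E' = (R ⋈[h=d] σ[x='t'](T))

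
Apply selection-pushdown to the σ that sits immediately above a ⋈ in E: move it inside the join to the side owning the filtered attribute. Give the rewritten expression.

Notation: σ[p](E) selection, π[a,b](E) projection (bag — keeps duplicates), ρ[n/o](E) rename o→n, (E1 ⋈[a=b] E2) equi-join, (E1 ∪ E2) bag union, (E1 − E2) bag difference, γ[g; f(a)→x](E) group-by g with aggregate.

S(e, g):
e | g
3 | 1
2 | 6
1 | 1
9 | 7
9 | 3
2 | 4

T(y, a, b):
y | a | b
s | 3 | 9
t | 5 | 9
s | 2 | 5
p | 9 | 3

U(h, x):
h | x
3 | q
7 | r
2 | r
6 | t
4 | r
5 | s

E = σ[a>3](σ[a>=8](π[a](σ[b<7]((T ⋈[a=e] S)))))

σ filters on b, owned by the left side.
E' = σ[a>3](σ[a>=8](π[a]((σ[b<7](T) ⋈[a=e] S))))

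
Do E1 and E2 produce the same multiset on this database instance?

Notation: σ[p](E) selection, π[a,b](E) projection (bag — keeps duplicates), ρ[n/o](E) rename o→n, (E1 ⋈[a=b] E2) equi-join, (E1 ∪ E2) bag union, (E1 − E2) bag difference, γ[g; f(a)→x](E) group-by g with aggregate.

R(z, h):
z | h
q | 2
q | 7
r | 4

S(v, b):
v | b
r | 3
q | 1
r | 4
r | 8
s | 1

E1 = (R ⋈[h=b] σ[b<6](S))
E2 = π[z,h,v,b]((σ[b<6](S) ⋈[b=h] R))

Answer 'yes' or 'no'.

E1 subexpression sizes:
  R → 3
  S → 5
  σ[b<6](S) → 4
  (R ⋈[h=b] σ[b<6](S)) → 1
E2 subexpression sizes:
  S → 5
  σ[b<6](S) → 4
  R → 3
  (σ[b<6](S) ⋈[b=h] R) → 1
  π[z,h,v,b]((σ[b<6](S) ⋈[b=h] R)) → 1

E1 and E2 produce the same multiset:
z | h | v | b
r | 4 | r | 4

yes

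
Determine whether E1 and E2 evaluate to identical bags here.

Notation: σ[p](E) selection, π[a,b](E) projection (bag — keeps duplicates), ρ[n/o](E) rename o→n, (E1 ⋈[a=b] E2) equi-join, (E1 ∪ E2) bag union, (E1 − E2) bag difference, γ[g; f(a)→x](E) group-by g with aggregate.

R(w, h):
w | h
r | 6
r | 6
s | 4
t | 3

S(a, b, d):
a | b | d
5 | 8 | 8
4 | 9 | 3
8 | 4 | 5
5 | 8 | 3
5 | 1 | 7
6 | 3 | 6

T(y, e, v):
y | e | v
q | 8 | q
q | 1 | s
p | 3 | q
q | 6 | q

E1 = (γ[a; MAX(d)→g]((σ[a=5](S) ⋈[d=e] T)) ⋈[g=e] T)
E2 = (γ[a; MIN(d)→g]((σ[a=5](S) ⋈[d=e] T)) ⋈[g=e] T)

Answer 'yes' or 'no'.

E1 stepwise |·|:
  S → 6
  σ[a=5](S) → 3
  T → 4
  (σ[a=5](S) ⋈[d=e] T) → 2
  γ[a; MAX(d)→g]((σ[a=5](S) ⋈[d=e] T)) → 1
  T → 4
  (γ[a; MAX(d)→g]((σ[a=5](S) ⋈[d=e] T)) ⋈[g=e] T) → 1
E2 stepwise |·|:
  S → 6
  σ[a=5](S) → 3
  T → 4
  (σ[a=5](S) ⋈[d=e] T) → 2
  γ[a; MIN(d)→g]((σ[a=5](S) ⋈[d=e] T)) → 1
  T → 4
  (γ[a; MIN(d)→g]((σ[a=5](S) ⋈[d=e] T)) ⋈[g=e] T) → 1

E1 result:
a | g | y | e | v
5 | 8 | q | 8 | q
E2 result:
a | g | y | e | v
5 | 3 | p | 3 | q
Witness: (5, 3, 'p', 3, 'q') appears 0× in E1 but 1× in E2.

no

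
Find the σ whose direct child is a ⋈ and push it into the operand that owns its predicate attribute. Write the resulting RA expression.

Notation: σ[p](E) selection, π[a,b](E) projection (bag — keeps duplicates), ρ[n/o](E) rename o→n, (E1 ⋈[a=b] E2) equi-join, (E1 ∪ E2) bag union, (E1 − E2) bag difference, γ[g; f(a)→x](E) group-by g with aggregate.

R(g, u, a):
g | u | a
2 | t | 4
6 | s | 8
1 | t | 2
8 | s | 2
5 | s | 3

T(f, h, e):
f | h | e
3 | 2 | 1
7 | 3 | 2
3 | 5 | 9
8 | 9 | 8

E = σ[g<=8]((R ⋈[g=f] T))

σ filters on g, owned by the left side.
E' = (σ[g<=8](R) ⋈[g=f] T)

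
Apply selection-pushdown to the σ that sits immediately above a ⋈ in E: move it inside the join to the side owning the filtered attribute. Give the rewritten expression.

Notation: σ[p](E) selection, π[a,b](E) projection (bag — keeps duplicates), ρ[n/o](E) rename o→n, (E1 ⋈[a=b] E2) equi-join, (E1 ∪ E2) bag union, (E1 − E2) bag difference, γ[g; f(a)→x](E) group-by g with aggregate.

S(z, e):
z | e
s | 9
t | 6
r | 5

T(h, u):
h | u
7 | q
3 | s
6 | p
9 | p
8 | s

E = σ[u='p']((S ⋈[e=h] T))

σ filters on u, owned by the right side.
E' = (S ⋈[e=h] σ[u='p'](T))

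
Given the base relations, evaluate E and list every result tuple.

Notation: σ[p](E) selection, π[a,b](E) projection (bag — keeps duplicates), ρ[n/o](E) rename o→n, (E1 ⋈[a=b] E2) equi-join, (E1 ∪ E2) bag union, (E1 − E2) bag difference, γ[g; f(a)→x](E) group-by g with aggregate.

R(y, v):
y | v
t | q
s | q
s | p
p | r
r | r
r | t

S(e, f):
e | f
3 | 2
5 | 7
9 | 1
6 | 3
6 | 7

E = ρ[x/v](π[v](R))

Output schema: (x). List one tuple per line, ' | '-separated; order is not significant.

Stepwise |·|:
  R → 6
  π[v](R) → 6
  ρ[x/v](π[v](R)) → 6

== RESULT ==
x
p
q
q
r
r
t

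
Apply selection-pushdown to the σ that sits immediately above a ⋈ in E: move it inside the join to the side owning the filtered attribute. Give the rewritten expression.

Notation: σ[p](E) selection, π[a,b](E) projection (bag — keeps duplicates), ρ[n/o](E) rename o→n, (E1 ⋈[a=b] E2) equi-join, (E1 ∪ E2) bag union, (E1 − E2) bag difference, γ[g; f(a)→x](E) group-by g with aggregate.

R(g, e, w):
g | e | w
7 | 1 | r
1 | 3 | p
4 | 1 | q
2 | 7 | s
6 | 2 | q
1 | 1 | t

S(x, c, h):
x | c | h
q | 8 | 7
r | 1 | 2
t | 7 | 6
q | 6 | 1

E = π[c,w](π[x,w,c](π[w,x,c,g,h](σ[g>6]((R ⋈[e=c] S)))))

σ filters on g, owned by the left side.
E' = π[c,w](π[x,w,c](π[w,x,c,g,h]((σ[g>6](R) ⋈[e=c] S))))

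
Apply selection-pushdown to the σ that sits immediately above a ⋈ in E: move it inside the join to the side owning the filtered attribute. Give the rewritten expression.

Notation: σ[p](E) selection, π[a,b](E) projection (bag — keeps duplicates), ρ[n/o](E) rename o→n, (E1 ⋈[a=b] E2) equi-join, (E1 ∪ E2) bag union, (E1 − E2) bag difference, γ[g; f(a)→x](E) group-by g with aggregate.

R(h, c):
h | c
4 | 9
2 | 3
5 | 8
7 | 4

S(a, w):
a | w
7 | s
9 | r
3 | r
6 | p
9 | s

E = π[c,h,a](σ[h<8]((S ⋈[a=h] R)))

σ filters on h, owned by the right side.
E' = π[c,h,a]((S ⋈[a=h] σ[h<8](R)))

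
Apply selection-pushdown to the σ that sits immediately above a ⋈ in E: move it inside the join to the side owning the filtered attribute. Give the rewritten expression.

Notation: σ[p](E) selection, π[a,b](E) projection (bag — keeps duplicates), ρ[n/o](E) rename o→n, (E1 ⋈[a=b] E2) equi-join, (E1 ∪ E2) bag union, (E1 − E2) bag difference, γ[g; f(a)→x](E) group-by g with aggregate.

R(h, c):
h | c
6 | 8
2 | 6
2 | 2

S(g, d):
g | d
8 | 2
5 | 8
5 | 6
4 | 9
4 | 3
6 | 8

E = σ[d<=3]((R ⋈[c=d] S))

σ filters on d, owned by the right side.
E' = (R ⋈[c=d] σ[d<=3](S))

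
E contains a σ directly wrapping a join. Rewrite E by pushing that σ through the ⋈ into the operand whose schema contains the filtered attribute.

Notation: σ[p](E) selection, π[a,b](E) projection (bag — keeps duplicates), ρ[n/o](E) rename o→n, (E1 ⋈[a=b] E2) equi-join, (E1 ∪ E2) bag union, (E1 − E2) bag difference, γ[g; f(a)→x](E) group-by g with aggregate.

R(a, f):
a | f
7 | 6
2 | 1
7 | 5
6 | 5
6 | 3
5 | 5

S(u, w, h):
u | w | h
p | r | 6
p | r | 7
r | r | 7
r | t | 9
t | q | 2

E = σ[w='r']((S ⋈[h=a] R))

σ filters on w, owned by the left side.
E' = (σ[w='r'](S) ⋈[h=a] R)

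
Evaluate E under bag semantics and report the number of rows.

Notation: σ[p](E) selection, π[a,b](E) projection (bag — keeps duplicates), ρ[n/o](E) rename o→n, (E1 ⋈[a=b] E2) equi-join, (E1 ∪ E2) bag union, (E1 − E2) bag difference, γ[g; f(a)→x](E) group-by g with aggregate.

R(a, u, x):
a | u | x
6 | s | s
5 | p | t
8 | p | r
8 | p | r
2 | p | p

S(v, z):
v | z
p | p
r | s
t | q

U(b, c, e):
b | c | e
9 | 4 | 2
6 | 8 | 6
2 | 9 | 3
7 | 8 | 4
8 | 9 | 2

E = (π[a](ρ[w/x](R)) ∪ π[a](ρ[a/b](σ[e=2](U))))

Subexpression sizes:
  R → 5
  ρ[w/x](R) → 5
  π[a](ρ[w/x](R)) → 5
  U → 5
  σ[e=2](U) → 2
  ρ[a/b](σ[e=2](U)) → 2
  π[a](ρ[a/b](σ[e=2](U))) → 2
  (π[a](ρ[w/x](R)) ∪ π[a](ρ[a/b](σ[e=2](U)))) → 7

|E| = 7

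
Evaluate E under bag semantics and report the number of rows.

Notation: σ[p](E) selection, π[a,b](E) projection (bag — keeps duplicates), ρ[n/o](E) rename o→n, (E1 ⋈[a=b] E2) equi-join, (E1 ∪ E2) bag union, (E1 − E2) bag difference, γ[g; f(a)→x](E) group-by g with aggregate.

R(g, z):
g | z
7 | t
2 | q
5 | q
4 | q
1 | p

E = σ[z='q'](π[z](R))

Stepwise |·|:
  R → 5
  π[z](R) → 5
  σ[z='q'](π[z](R)) → 3

|E| = 3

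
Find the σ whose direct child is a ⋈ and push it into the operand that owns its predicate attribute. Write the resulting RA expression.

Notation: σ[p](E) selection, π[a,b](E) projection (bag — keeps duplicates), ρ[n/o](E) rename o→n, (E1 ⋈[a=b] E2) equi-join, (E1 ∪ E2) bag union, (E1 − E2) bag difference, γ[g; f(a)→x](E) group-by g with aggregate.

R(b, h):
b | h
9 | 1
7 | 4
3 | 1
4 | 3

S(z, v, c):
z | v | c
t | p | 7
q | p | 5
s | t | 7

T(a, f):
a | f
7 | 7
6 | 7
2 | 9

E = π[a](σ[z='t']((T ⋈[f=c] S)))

σ filters on z, owned by the right side.
E' = π[a]((T ⋈[f=c] σ[z='t'](S)))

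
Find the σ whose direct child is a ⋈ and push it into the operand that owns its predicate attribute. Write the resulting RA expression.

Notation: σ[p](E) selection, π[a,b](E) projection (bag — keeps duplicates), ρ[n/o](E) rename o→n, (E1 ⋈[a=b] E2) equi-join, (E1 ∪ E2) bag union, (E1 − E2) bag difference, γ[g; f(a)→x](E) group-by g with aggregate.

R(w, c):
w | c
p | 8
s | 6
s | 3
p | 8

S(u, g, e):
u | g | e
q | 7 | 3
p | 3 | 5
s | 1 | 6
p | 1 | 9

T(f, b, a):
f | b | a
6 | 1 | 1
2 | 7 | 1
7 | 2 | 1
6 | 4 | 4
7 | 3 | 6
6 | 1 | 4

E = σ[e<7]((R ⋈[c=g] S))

σ filters on e, owned by the right side.
E' = (R ⋈[c=g] σ[e<7](S))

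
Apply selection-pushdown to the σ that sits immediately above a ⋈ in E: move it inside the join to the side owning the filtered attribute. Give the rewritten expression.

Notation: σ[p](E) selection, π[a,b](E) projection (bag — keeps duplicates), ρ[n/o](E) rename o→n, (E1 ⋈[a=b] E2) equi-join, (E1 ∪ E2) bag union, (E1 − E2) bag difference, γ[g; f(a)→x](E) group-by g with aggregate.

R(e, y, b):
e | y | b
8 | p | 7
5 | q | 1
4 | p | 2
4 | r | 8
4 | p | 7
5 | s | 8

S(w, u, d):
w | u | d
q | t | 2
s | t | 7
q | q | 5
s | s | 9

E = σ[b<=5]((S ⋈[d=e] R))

σ filters on b, owned by the right side.
E' = (S ⋈[d=e] σ[b<=5](R))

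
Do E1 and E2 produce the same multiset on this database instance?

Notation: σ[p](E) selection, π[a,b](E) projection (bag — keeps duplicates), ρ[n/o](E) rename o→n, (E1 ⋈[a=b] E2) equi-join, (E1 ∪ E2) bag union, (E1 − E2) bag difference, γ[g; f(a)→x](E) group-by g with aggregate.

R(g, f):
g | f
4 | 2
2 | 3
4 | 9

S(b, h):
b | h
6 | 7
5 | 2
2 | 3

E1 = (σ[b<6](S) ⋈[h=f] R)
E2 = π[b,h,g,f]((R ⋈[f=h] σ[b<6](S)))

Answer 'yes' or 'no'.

E1 stepwise |·|:
  S → 3
  σ[b<6](S) → 2
  R → 3
  (σ[b<6](S) ⋈[h=f] R) → 2
E2 stepwise |·|:
  R → 3
  S → 3
  σ[b<6](S) → 2
  (R ⋈[f=h] σ[b<6](S)) → 2
  π[b,h,g,f]((R ⋈[f=h] σ[b<6](S))) → 2

E1 and E2 produce the same multiset:
b | h | g | f
2 | 3 | 2 | 3
5 | 2 | 4 | 2

yes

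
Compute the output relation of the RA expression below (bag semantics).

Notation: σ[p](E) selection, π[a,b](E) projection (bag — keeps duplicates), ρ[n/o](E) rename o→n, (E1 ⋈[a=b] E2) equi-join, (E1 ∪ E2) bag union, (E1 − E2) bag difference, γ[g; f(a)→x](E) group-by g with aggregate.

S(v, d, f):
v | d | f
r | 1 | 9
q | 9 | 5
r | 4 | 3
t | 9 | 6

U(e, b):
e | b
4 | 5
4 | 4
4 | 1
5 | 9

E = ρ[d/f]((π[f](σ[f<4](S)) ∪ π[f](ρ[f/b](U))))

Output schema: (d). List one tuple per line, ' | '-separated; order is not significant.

Subexpression sizes:
  S → 4
  σ[f<4](S) → 1
  π[f](σ[f<4](S)) → 1
  U → 4
  ρ[f/b](U) → 4
  π[f](ρ[f/b](U)) → 4
  (π[f](σ[f<4](S)) ∪ π[f](ρ[f/b](U))) → 5
  ρ[d/f]((π[f](σ[f<4](S)) ∪ π[f](ρ[f/b](U)))) → 5

== RESULT ==
d
1
3
4
5
9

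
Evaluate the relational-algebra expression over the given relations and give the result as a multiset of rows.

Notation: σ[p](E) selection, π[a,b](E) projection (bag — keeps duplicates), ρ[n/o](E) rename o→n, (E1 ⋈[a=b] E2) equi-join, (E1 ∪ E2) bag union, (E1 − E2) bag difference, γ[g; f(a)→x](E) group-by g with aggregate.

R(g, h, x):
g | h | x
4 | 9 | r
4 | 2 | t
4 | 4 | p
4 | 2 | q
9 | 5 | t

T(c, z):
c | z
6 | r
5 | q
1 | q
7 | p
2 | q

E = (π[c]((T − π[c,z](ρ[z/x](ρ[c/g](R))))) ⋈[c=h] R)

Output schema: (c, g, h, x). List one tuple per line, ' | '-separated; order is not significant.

Row counts bottom-up:
  T → 5
  R → 5
  ρ[c/g](R) → 5
  ρ[z/x](ρ[c/g](R)) → 5
  π[c,z](ρ[z/x](ρ[c/g](R))) → 5
  (T − π[c,z](ρ[z/x](ρ[c/g](R)))) → 5
  π[c]((T − π[c,z](ρ[z/x](ρ[c/g](R))))) → 5
  R → 5
  (π[c]((T − π[c,z](ρ[z/x](ρ[c/g](R))))) ⋈[c=h] R) → 3

== RESULT ==
c | g | h | x
2 | 4 | 2 | q
2 | 4 | 2 | t
5 | 9 | 5 | t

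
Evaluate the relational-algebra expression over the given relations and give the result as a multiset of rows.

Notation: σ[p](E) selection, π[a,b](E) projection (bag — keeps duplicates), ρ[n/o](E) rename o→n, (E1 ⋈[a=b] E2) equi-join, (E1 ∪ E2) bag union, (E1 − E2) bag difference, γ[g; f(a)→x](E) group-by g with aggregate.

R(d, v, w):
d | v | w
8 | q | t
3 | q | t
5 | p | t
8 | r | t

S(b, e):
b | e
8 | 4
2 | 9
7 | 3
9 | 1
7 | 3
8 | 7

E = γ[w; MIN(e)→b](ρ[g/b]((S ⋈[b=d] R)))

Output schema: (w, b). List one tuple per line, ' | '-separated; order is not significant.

Subexpression sizes:
  S → 6
  R → 4
  (S ⋈[b=d] R) → 4
  ρ[g/b]((S ⋈[b=d] R)) → 4
  γ[w; MIN(e)→b](ρ[g/b]((S ⋈[b=d] R))) → 1

== RESULT ==
w | b
t | 4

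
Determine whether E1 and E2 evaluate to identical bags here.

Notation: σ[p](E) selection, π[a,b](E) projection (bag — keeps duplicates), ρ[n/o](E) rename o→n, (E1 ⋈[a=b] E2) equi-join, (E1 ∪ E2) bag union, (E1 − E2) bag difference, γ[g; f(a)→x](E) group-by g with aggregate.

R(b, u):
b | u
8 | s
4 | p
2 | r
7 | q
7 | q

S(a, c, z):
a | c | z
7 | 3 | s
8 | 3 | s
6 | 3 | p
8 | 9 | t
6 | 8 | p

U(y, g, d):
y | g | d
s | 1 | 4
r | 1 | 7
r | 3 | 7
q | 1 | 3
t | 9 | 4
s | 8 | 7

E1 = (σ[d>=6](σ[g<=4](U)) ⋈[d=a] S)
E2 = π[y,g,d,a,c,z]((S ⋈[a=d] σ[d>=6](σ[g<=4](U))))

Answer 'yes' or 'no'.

E1 subexpression sizes:
  U → 6
  σ[g<=4](U) → 4
  σ[d>=6](σ[g<=4](U)) → 2
  S → 5
  (σ[d>=6](σ[g<=4](U)) ⋈[d=a] S) → 2
E2 subexpression sizes:
  S → 5
  U → 6
  σ[g<=4](U) → 4
  σ[d>=6](σ[g<=4](U)) → 2
  (S ⋈[a=d] σ[d>=6](σ[g<=4](U))) → 2
  π[y,g,d,a,c,z]((S ⋈[a=d] σ[d>=6](σ[g<=4](U)))) → 2

E1 and E2 produce the same multiset:
y | g | d | a | c | z
r | 1 | 7 | 7 | 3 | s
r | 3 | 7 | 7 | 3 | s

yes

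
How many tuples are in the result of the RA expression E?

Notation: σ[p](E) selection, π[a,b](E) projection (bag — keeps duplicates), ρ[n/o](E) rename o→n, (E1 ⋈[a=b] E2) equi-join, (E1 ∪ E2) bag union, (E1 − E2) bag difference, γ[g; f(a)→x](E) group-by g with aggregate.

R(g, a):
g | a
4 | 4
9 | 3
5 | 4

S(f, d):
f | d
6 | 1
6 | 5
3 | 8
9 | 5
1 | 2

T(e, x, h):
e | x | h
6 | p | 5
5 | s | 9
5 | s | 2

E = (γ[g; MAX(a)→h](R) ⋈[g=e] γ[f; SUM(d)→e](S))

Stepwise |·|:
  R → 3
  γ[g; MAX(a)→h](R) → 3
  S → 5
  γ[f; SUM(d)→e](S) → 4
  (γ[g; MAX(a)→h](R) ⋈[g=e] γ[f; SUM(d)→e](S)) → 1

|E| = 1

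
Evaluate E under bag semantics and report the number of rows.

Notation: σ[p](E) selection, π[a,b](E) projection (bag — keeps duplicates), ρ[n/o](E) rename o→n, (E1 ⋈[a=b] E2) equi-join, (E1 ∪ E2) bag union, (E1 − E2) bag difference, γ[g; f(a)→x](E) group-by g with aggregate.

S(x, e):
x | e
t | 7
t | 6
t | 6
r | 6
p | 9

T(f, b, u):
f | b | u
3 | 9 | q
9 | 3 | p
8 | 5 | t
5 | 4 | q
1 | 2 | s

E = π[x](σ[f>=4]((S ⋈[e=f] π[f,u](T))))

Per-node cardinality:
  S → 5
  T → 5
  π[f,u](T) → 5
  (S ⋈[e=f] π[f,u](T)) → 1
  σ[f>=4]((S ⋈[e=f] π[f,u](T))) → 1
  π[x](σ[f>=4]((S ⋈[e=f] π[f,u](T)))) → 1

|E| = 1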